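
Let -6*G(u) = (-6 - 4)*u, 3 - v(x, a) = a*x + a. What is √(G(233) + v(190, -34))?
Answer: 4*√3873/3 ≈ 82.978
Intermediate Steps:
v(x, a) = 3 - a - a*x (v(x, a) = 3 - (a*x + a) = 3 - (a + a*x) = 3 + (-a - a*x) = 3 - a - a*x)
G(u) = 5*u/3 (G(u) = -(-6 - 4)*u/6 = -(-5)*u/3 = 5*u/3)
√(G(233) + v(190, -34)) = √((5/3)*233 + (3 - 1*(-34) - 1*(-34)*190)) = √(1165/3 + (3 + 34 + 6460)) = √(1165/3 + 6497) = √(20656/3) = 4*√3873/3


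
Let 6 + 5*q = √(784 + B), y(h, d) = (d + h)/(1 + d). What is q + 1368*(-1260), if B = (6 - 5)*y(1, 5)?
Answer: -8618406/5 + √785/5 ≈ -1.7237e+6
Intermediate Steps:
y(h, d) = (d + h)/(1 + d)
B = 1 (B = (6 - 5)*((5 + 1)/(1 + 5)) = 1*(6/6) = 1*((⅙)*6) = 1*1 = 1)
q = -6/5 + √785/5 (q = -6/5 + √(784 + 1)/5 = -6/5 + √785/5 ≈ 4.4036)
q + 1368*(-1260) = (-6/5 + √785/5) + 1368*(-1260) = (-6/5 + √785/5) - 1723680 = -8618406/5 + √785/5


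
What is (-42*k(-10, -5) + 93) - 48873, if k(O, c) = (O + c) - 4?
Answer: -47982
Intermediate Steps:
k(O, c) = -4 + O + c
(-42*k(-10, -5) + 93) - 48873 = (-42*(-4 - 10 - 5) + 93) - 48873 = (-42*(-19) + 93) - 48873 = (798 + 93) - 48873 = 891 - 48873 = -47982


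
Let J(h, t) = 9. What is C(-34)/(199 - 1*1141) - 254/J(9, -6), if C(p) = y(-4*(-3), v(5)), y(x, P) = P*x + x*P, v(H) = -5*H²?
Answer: -35378/1413 ≈ -25.038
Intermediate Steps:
y(x, P) = 2*P*x (y(x, P) = P*x + P*x = 2*P*x)
C(p) = -3000 (C(p) = 2*(-5*5²)*(-4*(-3)) = 2*(-5*25)*12 = 2*(-125)*12 = -3000)
C(-34)/(199 - 1*1141) - 254/J(9, -6) = -3000/(199 - 1*1141) - 254/9 = -3000/(199 - 1141) - 254*⅑ = -3000/(-942) - 254/9 = -3000*(-1/942) - 254/9 = 500/157 - 254/9 = -35378/1413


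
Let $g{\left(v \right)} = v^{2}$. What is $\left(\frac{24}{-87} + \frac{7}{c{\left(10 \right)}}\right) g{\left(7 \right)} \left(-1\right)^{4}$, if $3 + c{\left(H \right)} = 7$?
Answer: $\frac{8379}{116} \approx 72.233$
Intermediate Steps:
$c{\left(H \right)} = 4$ ($c{\left(H \right)} = -3 + 7 = 4$)
$\left(\frac{24}{-87} + \frac{7}{c{\left(10 \right)}}\right) g{\left(7 \right)} \left(-1\right)^{4} = \left(\frac{24}{-87} + \frac{7}{4}\right) 7^{2} \left(-1\right)^{4} = \left(24 \left(- \frac{1}{87}\right) + 7 \cdot \frac{1}{4}\right) 49 \cdot 1 = \left(- \frac{8}{29} + \frac{7}{4}\right) 49 \cdot 1 = \frac{171}{116} \cdot 49 \cdot 1 = \frac{8379}{116} \cdot 1 = \frac{8379}{116}$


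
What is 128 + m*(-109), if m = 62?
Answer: -6630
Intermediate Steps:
128 + m*(-109) = 128 + 62*(-109) = 128 - 6758 = -6630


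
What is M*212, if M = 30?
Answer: 6360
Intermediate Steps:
M*212 = 30*212 = 6360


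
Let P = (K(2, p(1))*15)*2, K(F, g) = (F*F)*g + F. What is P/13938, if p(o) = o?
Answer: 30/2323 ≈ 0.012914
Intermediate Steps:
K(F, g) = F + g*F² (K(F, g) = F²*g + F = g*F² + F = F + g*F²)
P = 180 (P = ((2*(1 + 2*1))*15)*2 = ((2*(1 + 2))*15)*2 = ((2*3)*15)*2 = (6*15)*2 = 90*2 = 180)
P/13938 = 180/13938 = 180*(1/13938) = 30/2323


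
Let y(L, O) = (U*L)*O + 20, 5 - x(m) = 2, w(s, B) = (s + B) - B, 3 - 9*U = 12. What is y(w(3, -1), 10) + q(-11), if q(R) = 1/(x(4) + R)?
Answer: -81/8 ≈ -10.125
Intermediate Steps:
U = -1 (U = 1/3 - 1/9*12 = 1/3 - 4/3 = -1)
w(s, B) = s (w(s, B) = (B + s) - B = s)
x(m) = 3 (x(m) = 5 - 1*2 = 5 - 2 = 3)
q(R) = 1/(3 + R)
y(L, O) = 20 - L*O (y(L, O) = (-L)*O + 20 = -L*O + 20 = 20 - L*O)
y(w(3, -1), 10) + q(-11) = (20 - 1*3*10) + 1/(3 - 11) = (20 - 30) + 1/(-8) = -10 - 1/8 = -81/8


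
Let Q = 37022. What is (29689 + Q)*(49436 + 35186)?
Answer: 5645218242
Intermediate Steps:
(29689 + Q)*(49436 + 35186) = (29689 + 37022)*(49436 + 35186) = 66711*84622 = 5645218242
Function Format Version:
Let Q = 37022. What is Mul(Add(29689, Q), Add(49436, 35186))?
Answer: 5645218242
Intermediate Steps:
Mul(Add(29689, Q), Add(49436, 35186)) = Mul(Add(29689, 37022), Add(49436, 35186)) = Mul(66711, 84622) = 5645218242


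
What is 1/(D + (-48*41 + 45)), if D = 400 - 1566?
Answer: -1/3089 ≈ -0.00032373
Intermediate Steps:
D = -1166
1/(D + (-48*41 + 45)) = 1/(-1166 + (-48*41 + 45)) = 1/(-1166 + (-1968 + 45)) = 1/(-1166 - 1923) = 1/(-3089) = -1/3089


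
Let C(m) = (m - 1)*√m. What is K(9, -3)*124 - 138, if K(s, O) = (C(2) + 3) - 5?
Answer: -386 + 124*√2 ≈ -210.64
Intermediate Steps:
C(m) = √m*(-1 + m) (C(m) = (-1 + m)*√m = √m*(-1 + m))
K(s, O) = -2 + √2 (K(s, O) = (√2*(-1 + 2) + 3) - 5 = (√2*1 + 3) - 5 = (√2 + 3) - 5 = (3 + √2) - 5 = -2 + √2)
K(9, -3)*124 - 138 = (-2 + √2)*124 - 138 = (-248 + 124*√2) - 138 = -386 + 124*√2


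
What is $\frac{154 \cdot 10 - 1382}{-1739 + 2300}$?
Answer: $\frac{158}{561} \approx 0.28164$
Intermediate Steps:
$\frac{154 \cdot 10 - 1382}{-1739 + 2300} = \frac{1540 - 1382}{561} = 158 \cdot \frac{1}{561} = \frac{158}{561}$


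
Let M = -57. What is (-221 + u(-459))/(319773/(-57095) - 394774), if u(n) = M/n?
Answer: 1929468430/3448611019359 ≈ 0.00055949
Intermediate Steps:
u(n) = -57/n
(-221 + u(-459))/(319773/(-57095) - 394774) = (-221 - 57/(-459))/(319773/(-57095) - 394774) = (-221 - 57*(-1/459))/(319773*(-1/57095) - 394774) = (-221 + 19/153)/(-319773/57095 - 394774) = -33794/(153*(-22539941303/57095)) = -33794/153*(-57095/22539941303) = 1929468430/3448611019359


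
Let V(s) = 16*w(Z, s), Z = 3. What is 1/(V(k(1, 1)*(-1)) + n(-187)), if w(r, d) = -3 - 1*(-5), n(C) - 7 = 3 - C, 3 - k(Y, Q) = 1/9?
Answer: 1/229 ≈ 0.0043668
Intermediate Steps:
k(Y, Q) = 26/9 (k(Y, Q) = 3 - 1/9 = 3 - 1*⅑ = 3 - ⅑ = 26/9)
n(C) = 10 - C (n(C) = 7 + (3 - C) = 10 - C)
w(r, d) = 2 (w(r, d) = -3 + 5 = 2)
V(s) = 32 (V(s) = 16*2 = 32)
1/(V(k(1, 1)*(-1)) + n(-187)) = 1/(32 + (10 - 1*(-187))) = 1/(32 + (10 + 187)) = 1/(32 + 197) = 1/229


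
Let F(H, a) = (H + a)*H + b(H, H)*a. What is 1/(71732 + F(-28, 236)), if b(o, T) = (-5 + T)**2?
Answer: 1/322912 ≈ 3.0968e-6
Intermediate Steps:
F(H, a) = H*(H + a) + a*(-5 + H)**2 (F(H, a) = (H + a)*H + (-5 + H)**2*a = H*(H + a) + a*(-5 + H)**2)
1/(71732 + F(-28, 236)) = 1/(71732 + ((-28)**2 - 28*236 + 236*(-5 - 28)**2)) = 1/(71732 + (784 - 6608 + 236*(-33)**2)) = 1/(71732 + (784 - 6608 + 236*1089)) = 1/(71732 + (784 - 6608 + 257004)) = 1/(71732 + 251180) = 1/322912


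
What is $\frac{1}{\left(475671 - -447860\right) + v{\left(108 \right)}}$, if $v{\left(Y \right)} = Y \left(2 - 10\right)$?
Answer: $\frac{1}{922667} \approx 1.0838 \cdot 10^{-6}$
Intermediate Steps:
$v{\left(Y \right)} = - 8 Y$ ($v{\left(Y \right)} = Y \left(-8\right) = - 8 Y$)
$\frac{1}{\left(475671 - -447860\right) + v{\left(108 \right)}} = \frac{1}{\left(475671 - -447860\right) - 864} = \frac{1}{\left(475671 + 447860\right) - 864} = \frac{1}{923531 - 864} = \frac{1}{922667}$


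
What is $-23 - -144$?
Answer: $121$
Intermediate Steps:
$-23 - -144 = -23 + 144 = 121$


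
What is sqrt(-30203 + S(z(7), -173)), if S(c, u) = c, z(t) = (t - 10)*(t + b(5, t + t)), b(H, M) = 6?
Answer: I*sqrt(30242) ≈ 173.9*I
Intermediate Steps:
z(t) = (-10 + t)*(6 + t) (z(t) = (t - 10)*(t + 6) = (-10 + t)*(6 + t))
sqrt(-30203 + S(z(7), -173)) = sqrt(-30203 + (-60 + 7**2 - 4*7)) = sqrt(-30203 + (-60 + 49 - 28)) = sqrt(-30203 - 39) = sqrt(-30242) = I*sqrt(30242)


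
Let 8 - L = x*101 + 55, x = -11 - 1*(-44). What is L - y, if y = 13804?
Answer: -17184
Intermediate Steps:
x = 33 (x = -11 + 44 = 33)
L = -3380 (L = 8 - (33*101 + 55) = 8 - (3333 + 55) = 8 - 1*3388 = 8 - 3388 = -3380)
L - y = -3380 - 1*13804 = -3380 - 13804 = -17184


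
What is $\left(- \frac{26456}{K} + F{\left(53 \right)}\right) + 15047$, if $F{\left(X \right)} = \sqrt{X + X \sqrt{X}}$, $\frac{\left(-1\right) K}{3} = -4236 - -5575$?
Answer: $\frac{60470255}{4017} + \sqrt{53 + 53 \sqrt{53}} \approx 15075.0$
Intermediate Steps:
$K = -4017$ ($K = - 3 \left(-4236 - -5575\right) = - 3 \left(-4236 + 5575\right) = \left(-3\right) 1339 = -4017$)
$F{\left(X \right)} = \sqrt{X + X^{\frac{3}{2}}}$
$\left(- \frac{26456}{K} + F{\left(53 \right)}\right) + 15047 = \left(- \frac{26456}{-4017} + \sqrt{53 + 53^{\frac{3}{2}}}\right) + 15047 = \left(\left(-26456\right) \left(- \frac{1}{4017}\right) + \sqrt{53 + 53 \sqrt{53}}\right) + 15047 = \left(\frac{26456}{4017} + \sqrt{53 + 53 \sqrt{53}}\right) + 15047 = \frac{60470255}{4017} + \sqrt{53 + 53 \sqrt{53}}$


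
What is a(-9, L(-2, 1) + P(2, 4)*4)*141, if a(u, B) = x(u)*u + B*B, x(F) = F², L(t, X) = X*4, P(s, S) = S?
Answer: -46389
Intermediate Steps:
L(t, X) = 4*X
a(u, B) = B² + u³ (a(u, B) = u²*u + B*B = u³ + B² = B² + u³)
a(-9, L(-2, 1) + P(2, 4)*4)*141 = ((4*1 + 4*4)² + (-9)³)*141 = ((4 + 16)² - 729)*141 = (20² - 729)*141 = (400 - 729)*141 = -329*141 = -46389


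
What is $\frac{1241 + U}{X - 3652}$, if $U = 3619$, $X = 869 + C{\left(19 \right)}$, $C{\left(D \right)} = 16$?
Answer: $- \frac{4860}{2767} \approx -1.7564$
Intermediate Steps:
$X = 885$ ($X = 869 + 16 = 885$)
$\frac{1241 + U}{X - 3652} = \frac{1241 + 3619}{885 - 3652} = \frac{4860}{-2767} = 4860 \left(- \frac{1}{2767}\right) = - \frac{4860}{2767}$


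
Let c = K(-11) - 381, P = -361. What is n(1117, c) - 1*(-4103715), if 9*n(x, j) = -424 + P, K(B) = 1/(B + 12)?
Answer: 36932650/9 ≈ 4.1036e+6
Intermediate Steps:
K(B) = 1/(12 + B)
c = -380 (c = 1/(12 - 11) - 381 = 1/1 - 381 = 1 - 381 = -380)
n(x, j) = -785/9 (n(x, j) = (-424 - 361)/9 = (⅑)*(-785) = -785/9)
n(1117, c) - 1*(-4103715) = -785/9 - 1*(-4103715) = -785/9 + 4103715 = 36932650/9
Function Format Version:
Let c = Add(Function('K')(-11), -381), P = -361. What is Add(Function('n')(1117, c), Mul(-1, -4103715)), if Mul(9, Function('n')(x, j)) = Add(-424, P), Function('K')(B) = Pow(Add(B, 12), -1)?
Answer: Rational(36932650, 9) ≈ 4.1036e+6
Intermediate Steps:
Function('K')(B) = Pow(Add(12, B), -1)
c = -380 (c = Add(Pow(Add(12, -11), -1), -381) = Add(Pow(1, -1), -381) = Add(1, -381) = -380)
Function('n')(x, j) = Rational(-785, 9) (Function('n')(x, j) = Mul(Rational(1, 9), Add(-424, -361)) = Mul(Rational(1, 9), -785) = Rational(-785, 9))
Add(Function('n')(1117, c), Mul(-1, -4103715)) = Add(Rational(-785, 9), Mul(-1, -4103715)) = Add(Rational(-785, 9), 4103715) = Rational(36932650, 9)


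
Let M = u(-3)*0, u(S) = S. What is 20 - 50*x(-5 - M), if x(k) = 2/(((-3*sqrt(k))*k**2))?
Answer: 20 - 4*I*sqrt(5)/15 ≈ 20.0 - 0.59628*I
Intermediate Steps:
M = 0 (M = -3*0 = 0)
x(k) = -2/(3*k**(5/2)) (x(k) = 2/((-3*k**(5/2))) = 2*(-1/(3*k**(5/2))) = -2/(3*k**(5/2)))
20 - 50*x(-5 - M) = 20 - (-100)/(3*(-5 - 1*0)**(5/2)) = 20 - (-100)/(3*(-5 + 0)**(5/2)) = 20 - (-100)/(3*(-5)**(5/2)) = 20 - (-100)*(-I*sqrt(5)/125)/3 = 20 - 4*I*sqrt(5)/15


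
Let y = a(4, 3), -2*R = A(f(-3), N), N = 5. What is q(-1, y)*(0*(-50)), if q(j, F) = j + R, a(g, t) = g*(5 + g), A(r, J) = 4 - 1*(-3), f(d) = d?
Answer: 0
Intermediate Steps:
A(r, J) = 7 (A(r, J) = 4 + 3 = 7)
R = -7/2 (R = -½*7 = -7/2 ≈ -3.5000)
y = 36 (y = 4*(5 + 4) = 4*9 = 36)
q(j, F) = -7/2 + j (q(j, F) = j - 7/2 = -7/2 + j)
q(-1, y)*(0*(-50)) = (-7/2 - 1)*(0*(-50)) = -9/2*0 = 0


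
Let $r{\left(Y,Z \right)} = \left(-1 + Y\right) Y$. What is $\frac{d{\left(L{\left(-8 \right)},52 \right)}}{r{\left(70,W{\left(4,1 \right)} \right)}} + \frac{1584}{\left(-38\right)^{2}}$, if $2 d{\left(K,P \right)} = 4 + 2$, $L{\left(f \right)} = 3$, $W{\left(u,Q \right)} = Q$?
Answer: $\frac{637921}{581210} \approx 1.0976$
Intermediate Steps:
$r{\left(Y,Z \right)} = Y \left(-1 + Y\right)$
$d{\left(K,P \right)} = 3$ ($d{\left(K,P \right)} = \frac{4 + 2}{2} = \frac{1}{2} \cdot 6 = 3$)
$\frac{d{\left(L{\left(-8 \right)},52 \right)}}{r{\left(70,W{\left(4,1 \right)} \right)}} + \frac{1584}{\left(-38\right)^{2}} = \frac{3}{70 \left(-1 + 70\right)} + \frac{1584}{\left(-38\right)^{2}} = \frac{3}{70 \cdot 69} + \frac{1584}{1444} = \frac{3}{4830} + 1584 \cdot \frac{1}{1444} = 3 \cdot \frac{1}{4830} + \frac{396}{361} = \frac{1}{1610} + \frac{396}{361} = \frac{637921}{581210}$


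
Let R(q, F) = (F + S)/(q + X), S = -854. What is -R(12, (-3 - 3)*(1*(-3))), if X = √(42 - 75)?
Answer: 3344/59 - 836*I*√33/177 ≈ 56.678 - 27.133*I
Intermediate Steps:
X = I*√33 (X = √(-33) = I*√33 ≈ 5.7446*I)
R(q, F) = (-854 + F)/(q + I*√33) (R(q, F) = (F - 854)/(q + I*√33) = (-854 + F)/(q + I*√33))
-R(12, (-3 - 3)*(1*(-3))) = -(-854 + (-3 - 3)*(1*(-3)))/(12 + I*√33) = -(-854 - 6*(-3))/(12 + I*√33) = -(-854 + 18)/(12 + I*√33) = -(-836)/(12 + I*√33) = 836/(12 + I*√33)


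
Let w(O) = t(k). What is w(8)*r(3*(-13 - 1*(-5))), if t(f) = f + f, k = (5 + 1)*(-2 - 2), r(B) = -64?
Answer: 3072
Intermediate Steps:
k = -24 (k = 6*(-4) = -24)
t(f) = 2*f
w(O) = -48 (w(O) = 2*(-24) = -48)
w(8)*r(3*(-13 - 1*(-5))) = -48*(-64) = 3072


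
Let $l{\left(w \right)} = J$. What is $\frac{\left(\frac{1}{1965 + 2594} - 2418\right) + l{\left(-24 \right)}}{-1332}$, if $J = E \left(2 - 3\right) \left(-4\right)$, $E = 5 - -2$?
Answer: $\frac{3632003}{2024196} \approx 1.7943$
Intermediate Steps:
$E = 7$ ($E = 5 + 2 = 7$)
$J = 28$ ($J = 7 \left(2 - 3\right) \left(-4\right) = 7 \left(-1\right) \left(-4\right) = \left(-7\right) \left(-4\right) = 28$)
$l{\left(w \right)} = 28$
$\frac{\left(\frac{1}{1965 + 2594} - 2418\right) + l{\left(-24 \right)}}{-1332} = \frac{\left(\frac{1}{1965 + 2594} - 2418\right) + 28}{-1332} = \left(\left(\frac{1}{4559} - 2418\right) + 28\right) \left(- \frac{1}{1332}\right) = \left(- \frac{11023661}{4559} + 28\right) \left(- \frac{1}{1332}\right) = \left(- \frac{10896009}{4559}\right) \left(- \frac{1}{1332}\right) = \frac{3632003}{2024196}$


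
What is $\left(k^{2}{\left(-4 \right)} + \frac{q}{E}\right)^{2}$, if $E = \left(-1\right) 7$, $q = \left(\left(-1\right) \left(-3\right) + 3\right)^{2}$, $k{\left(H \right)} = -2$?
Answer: $\frac{64}{49} \approx 1.3061$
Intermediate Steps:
$q = 36$ ($q = \left(3 + 3\right)^{2} = 6^{2} = 36$)
$E = -7$
$\left(k^{2}{\left(-4 \right)} + \frac{q}{E}\right)^{2} = \left(\left(-2\right)^{2} + \frac{36}{-7}\right)^{2} = \left(4 + 36 \left(- \frac{1}{7}\right)\right)^{2} = \left(4 - \frac{36}{7}\right)^{2} = \left(- \frac{8}{7}\right)^{2} = \frac{64}{49}$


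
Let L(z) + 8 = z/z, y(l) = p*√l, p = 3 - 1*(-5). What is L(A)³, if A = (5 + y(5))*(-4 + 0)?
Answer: -343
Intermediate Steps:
p = 8 (p = 3 + 5 = 8)
y(l) = 8*√l
A = -20 - 32*√5 (A = (5 + 8*√5)*(-4 + 0) = (5 + 8*√5)*(-4) = -20 - 32*√5 ≈ -91.554)
L(z) = -7 (L(z) = -8 + z/z = -8 + 1 = -7)
L(A)³ = (-7)³ = -343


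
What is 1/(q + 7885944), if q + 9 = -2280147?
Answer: 1/5605788 ≈ 1.7839e-7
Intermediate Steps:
q = -2280156 (q = -9 - 2280147 = -2280156)
1/(q + 7885944) = 1/(-2280156 + 7885944) = 1/5605788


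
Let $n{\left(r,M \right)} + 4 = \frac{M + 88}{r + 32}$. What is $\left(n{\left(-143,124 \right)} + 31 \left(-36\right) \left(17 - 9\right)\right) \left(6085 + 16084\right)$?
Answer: $- \frac{21984199216}{111} \approx -1.9806 \cdot 10^{8}$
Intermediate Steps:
$n{\left(r,M \right)} = -4 + \frac{88 + M}{32 + r}$ ($n{\left(r,M \right)} = -4 + \frac{M + 88}{r + 32} = -4 + \frac{88 + M}{32 + r}$)
$\left(n{\left(-143,124 \right)} + 31 \left(-36\right) \left(17 - 9\right)\right) \left(6085 + 16084\right) = \left(\frac{-40 + 124 - -572}{32 - 143} + 31 \left(-36\right) \left(17 - 9\right)\right) \left(6085 + 16084\right) = \left(\frac{-40 + 124 + 572}{-111} - 8928\right) 22169 = \left(\left(- \frac{1}{111}\right) 656 - 8928\right) 22169 = \left(- \frac{656}{111} - 8928\right) 22169 = \left(- \frac{991664}{111}\right) 22169 = - \frac{21984199216}{111}$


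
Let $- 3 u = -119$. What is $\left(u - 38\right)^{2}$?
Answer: $\frac{25}{9} \approx 2.7778$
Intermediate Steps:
$u = \frac{119}{3}$ ($u = \left(- \frac{1}{3}\right) \left(-119\right) = \frac{119}{3} \approx 39.667$)
$\left(u - 38\right)^{2} = \left(\frac{119}{3} - 38\right)^{2} = \left(\frac{5}{3}\right)^{2} = \frac{25}{9}$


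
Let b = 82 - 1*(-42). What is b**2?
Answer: 15376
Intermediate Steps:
b = 124 (b = 82 + 42 = 124)
b**2 = 124**2 = 15376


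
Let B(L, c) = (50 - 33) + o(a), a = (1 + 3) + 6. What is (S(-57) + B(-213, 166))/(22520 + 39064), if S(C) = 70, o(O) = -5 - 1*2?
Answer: 5/3849 ≈ 0.0012990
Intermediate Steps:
a = 10 (a = 4 + 6 = 10)
o(O) = -7 (o(O) = -5 - 2 = -7)
B(L, c) = 10 (B(L, c) = (50 - 33) - 7 = 17 - 7 = 10)
(S(-57) + B(-213, 166))/(22520 + 39064) = (70 + 10)/(22520 + 39064) = 80/61584 = 80*(1/61584) = 5/3849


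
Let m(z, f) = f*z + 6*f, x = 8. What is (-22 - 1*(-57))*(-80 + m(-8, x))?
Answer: -3360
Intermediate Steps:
m(z, f) = 6*f + f*z
(-22 - 1*(-57))*(-80 + m(-8, x)) = (-22 - 1*(-57))*(-80 + 8*(6 - 8)) = (-22 + 57)*(-80 + 8*(-2)) = 35*(-80 - 16) = 35*(-96) = -3360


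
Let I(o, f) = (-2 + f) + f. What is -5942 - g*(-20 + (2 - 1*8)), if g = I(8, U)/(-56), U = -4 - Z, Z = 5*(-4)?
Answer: -83383/14 ≈ -5955.9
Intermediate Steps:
Z = -20
U = 16 (U = -4 - 1*(-20) = -4 + 20 = 16)
I(o, f) = -2 + 2*f
g = -15/28 (g = (-2 + 2*16)/(-56) = (-2 + 32)*(-1/56) = 30*(-1/56) = -15/28 ≈ -0.53571)
-5942 - g*(-20 + (2 - 1*8)) = -5942 - (-15)*(-20 + (2 - 1*8))/28 = -5942 - (-15)*(-20 + (2 - 8))/28 = -5942 - (-15)*(-20 - 6)/28 = -5942 - (-15)*(-26)/28 = -5942 - 1*195/14 = -5942 - 195/14 = -83383/14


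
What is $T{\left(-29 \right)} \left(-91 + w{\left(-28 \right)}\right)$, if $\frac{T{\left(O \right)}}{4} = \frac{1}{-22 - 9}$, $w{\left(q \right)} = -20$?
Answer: $\frac{444}{31} \approx 14.323$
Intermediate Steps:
$T{\left(O \right)} = - \frac{4}{31}$ ($T{\left(O \right)} = \frac{4}{-22 - 9} = \frac{4}{-31} = 4 \left(- \frac{1}{31}\right) = - \frac{4}{31}$)
$T{\left(-29 \right)} \left(-91 + w{\left(-28 \right)}\right) = - \frac{4 \left(-91 - 20\right)}{31} = \left(- \frac{4}{31}\right) \left(-111\right) = \frac{444}{31}$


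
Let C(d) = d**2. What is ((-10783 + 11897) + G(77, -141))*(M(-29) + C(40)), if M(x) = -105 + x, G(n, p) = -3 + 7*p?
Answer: 181784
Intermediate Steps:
((-10783 + 11897) + G(77, -141))*(M(-29) + C(40)) = ((-10783 + 11897) + (-3 + 7*(-141)))*((-105 - 29) + 40**2) = (1114 + (-3 - 987))*(-134 + 1600) = (1114 - 990)*1466 = 124*1466 = 181784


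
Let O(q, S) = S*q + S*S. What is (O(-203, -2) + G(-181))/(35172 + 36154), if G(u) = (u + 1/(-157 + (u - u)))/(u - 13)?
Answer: 6258099/1086223654 ≈ 0.0057613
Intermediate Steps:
O(q, S) = S² + S*q (O(q, S) = S*q + S² = S² + S*q)
G(u) = (-1/157 + u)/(-13 + u) (G(u) = (u + 1/(-157 + 0))/(-13 + u) = (u + 1/(-157))/(-13 + u) = (u - 1/157)/(-13 + u) = (-1/157 + u)/(-13 + u))
(O(-203, -2) + G(-181))/(35172 + 36154) = (-2*(-2 - 203) + (-1/157 - 181)/(-13 - 181))/(35172 + 36154) = (-2*(-205) - 28418/157/(-194))/71326 = (410 - 1/194*(-28418/157))*(1/71326) = (410 + 14209/15229)*(1/71326) = (6258099/15229)*(1/71326) = 6258099/1086223654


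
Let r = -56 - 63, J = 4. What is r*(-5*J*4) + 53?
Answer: 9573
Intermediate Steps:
r = -119
r*(-5*J*4) + 53 = -119*(-5*4)*4 + 53 = -(-2380)*4 + 53 = -119*(-80) + 53 = 9520 + 53 = 9573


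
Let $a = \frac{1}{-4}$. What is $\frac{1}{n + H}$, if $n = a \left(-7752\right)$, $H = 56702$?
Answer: $\frac{1}{58640} \approx 1.7053 \cdot 10^{-5}$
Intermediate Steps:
$a = - \frac{1}{4} \approx -0.25$
$n = 1938$ ($n = \left(- \frac{1}{4}\right) \left(-7752\right) = 1938$)
$\frac{1}{n + H} = \frac{1}{1938 + 56702} = \frac{1}{58640}$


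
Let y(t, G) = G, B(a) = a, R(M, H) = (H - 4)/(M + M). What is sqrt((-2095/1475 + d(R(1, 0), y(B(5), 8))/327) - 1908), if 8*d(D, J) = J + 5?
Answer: I*sqrt(284288920214970)/385860 ≈ 43.697*I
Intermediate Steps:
R(M, H) = (-4 + H)/(2*M) (R(M, H) = (-4 + H)/((2*M)) = (-4 + H)*(1/(2*M)) = (-4 + H)/(2*M))
d(D, J) = 5/8 + J/8 (d(D, J) = (J + 5)/8 = (5 + J)/8 = 5/8 + J/8)
sqrt((-2095/1475 + d(R(1, 0), y(B(5), 8))/327) - 1908) = sqrt((-2095/1475 + (5/8 + (1/8)*8)/327) - 1908) = sqrt((-2095*1/1475 + (5/8 + 1)*(1/327)) - 1908) = sqrt((-419/295 + (13/8)*(1/327)) - 1908) = sqrt((-419/295 + 13/2616) - 1908) = sqrt(-1092269/771720 - 1908) = sqrt(-1473534029/771720) = I*sqrt(284288920214970)/385860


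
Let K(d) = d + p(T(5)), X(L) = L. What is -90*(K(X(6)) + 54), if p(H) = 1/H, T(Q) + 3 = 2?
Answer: -5310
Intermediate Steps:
T(Q) = -1 (T(Q) = -3 + 2 = -1)
K(d) = -1 + d (K(d) = d + 1/(-1) = d - 1 = -1 + d)
-90*(K(X(6)) + 54) = -90*((-1 + 6) + 54) = -90*(5 + 54) = -90*59 = -5310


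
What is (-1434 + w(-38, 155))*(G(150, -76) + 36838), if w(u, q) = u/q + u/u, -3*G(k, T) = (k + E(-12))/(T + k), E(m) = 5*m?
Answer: -302792539623/5735 ≈ -5.2797e+7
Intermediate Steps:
G(k, T) = -(-60 + k)/(3*(T + k)) (G(k, T) = -(k + 5*(-12))/(3*(T + k)) = -(k - 60)/(3*(T + k)) = -(-60 + k)/(3*(T + k)))
w(u, q) = 1 + u/q (w(u, q) = u/q + 1 = 1 + u/q)
(-1434 + w(-38, 155))*(G(150, -76) + 36838) = (-1434 + (155 - 38)/155)*((20 - 1/3*150)/(-76 + 150) + 36838) = (-1434 + (1/155)*117)*((20 - 50)/74 + 36838) = (-1434 + 117/155)*((1/74)*(-30) + 36838) = -222153*(-15/37 + 36838)/155 = -222153/155*1362991/37 = -302792539623/5735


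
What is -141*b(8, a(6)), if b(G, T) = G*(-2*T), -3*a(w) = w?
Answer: -4512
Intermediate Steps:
a(w) = -w/3
b(G, T) = -2*G*T
-141*b(8, a(6)) = -141*(-2*8*(-1/3*6)) = -141*(-2*8*(-2)) = -141*32 = -1*4512 = -4512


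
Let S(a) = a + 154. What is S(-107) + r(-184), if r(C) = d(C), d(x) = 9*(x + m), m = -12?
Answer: -1717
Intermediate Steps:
d(x) = -108 + 9*x (d(x) = 9*(x - 12) = 9*(-12 + x) = -108 + 9*x)
r(C) = -108 + 9*C
S(a) = 154 + a
S(-107) + r(-184) = (154 - 107) + (-108 + 9*(-184)) = 47 + (-108 - 1656) = 47 - 1764 = -1717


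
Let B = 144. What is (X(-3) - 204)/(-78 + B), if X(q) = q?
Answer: -69/22 ≈ -3.1364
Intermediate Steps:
(X(-3) - 204)/(-78 + B) = (-3 - 204)/(-78 + 144) = -207/66 = -207*1/66 = -69/22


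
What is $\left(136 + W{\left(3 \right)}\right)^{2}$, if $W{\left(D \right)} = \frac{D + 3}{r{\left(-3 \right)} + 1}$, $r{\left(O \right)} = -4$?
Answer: $17956$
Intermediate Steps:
$W{\left(D \right)} = -1 - \frac{D}{3}$ ($W{\left(D \right)} = \frac{D + 3}{-4 + 1} = \frac{3 + D}{-3} = \left(3 + D\right) \left(- \frac{1}{3}\right) = -1 - \frac{D}{3}$)
$\left(136 + W{\left(3 \right)}\right)^{2} = \left(136 - 2\right)^{2} = 134^{2} = 17956$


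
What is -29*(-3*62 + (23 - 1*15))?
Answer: 5162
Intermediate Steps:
-29*(-3*62 + (23 - 1*15)) = -29*(-186 + (23 - 15)) = -29*(-186 + 8) = -29*(-178) = 5162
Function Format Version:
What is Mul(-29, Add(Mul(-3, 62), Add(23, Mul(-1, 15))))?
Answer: 5162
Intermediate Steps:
Mul(-29, Add(Mul(-3, 62), Add(23, Mul(-1, 15)))) = Mul(-29, Add(-186, Add(23, -15))) = Mul(-29, Add(-186, 8)) = Mul(-29, -178) = 5162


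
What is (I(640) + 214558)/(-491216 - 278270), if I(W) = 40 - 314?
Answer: -107142/384743 ≈ -0.27848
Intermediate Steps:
I(W) = -274
(I(640) + 214558)/(-491216 - 278270) = (-274 + 214558)/(-491216 - 278270) = 214284/(-769486) = 214284*(-1/769486) = -107142/384743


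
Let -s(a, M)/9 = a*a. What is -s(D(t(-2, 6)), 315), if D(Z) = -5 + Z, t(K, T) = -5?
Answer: 900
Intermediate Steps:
s(a, M) = -9*a**2 (s(a, M) = -9*a*a = -9*a**2)
-s(D(t(-2, 6)), 315) = -(-9)*(-5 - 5)**2 = -(-9)*(-10)**2 = -(-9)*100 = -1*(-900) = 900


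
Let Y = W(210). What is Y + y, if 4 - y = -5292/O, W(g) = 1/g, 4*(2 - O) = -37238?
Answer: 17884583/3910830 ≈ 4.5731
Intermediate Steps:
O = 18623/2 (O = 2 - 1/4*(-37238) = 2 + 18619/2 = 18623/2 ≈ 9311.5)
Y = 1/210 ≈ 0.0047619
y = 85076/18623 (y = 4 - (-5292)/18623/2 = 4 - (-5292)*2/18623 = 4 - 1*(-10584/18623) = 4 + 10584/18623 = 85076/18623 ≈ 4.5683)
Y + y = 1/210 + 85076/18623 = 17884583/3910830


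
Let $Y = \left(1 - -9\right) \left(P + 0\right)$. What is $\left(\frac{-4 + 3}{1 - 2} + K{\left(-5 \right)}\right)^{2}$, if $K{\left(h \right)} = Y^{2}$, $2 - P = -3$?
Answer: $6255001$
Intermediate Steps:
$P = 5$ ($P = 2 - -3 = 2 + 3 = 5$)
$Y = 50$ ($Y = \left(1 - -9\right) \left(5 + 0\right) = \left(1 + 9\right) 5 = 10 \cdot 5 = 50$)
$K{\left(h \right)} = 2500$ ($K{\left(h \right)} = 50^{2} = 2500$)
$\left(\frac{-4 + 3}{1 - 2} + K{\left(-5 \right)}\right)^{2} = \left(\frac{-4 + 3}{1 - 2} + 2500\right)^{2} = \left(- \frac{1}{-1} + 2500\right)^{2} = \left(\left(-1\right) \left(-1\right) + 2500\right)^{2} = \left(1 + 2500\right)^{2} = 2501^{2} = 6255001$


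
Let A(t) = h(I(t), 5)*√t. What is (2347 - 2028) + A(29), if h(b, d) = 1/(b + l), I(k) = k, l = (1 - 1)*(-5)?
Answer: 319 + √29/29 ≈ 319.19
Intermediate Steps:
l = 0 (l = 0*(-5) = 0)
h(b, d) = 1/b (h(b, d) = 1/(b + 0) = 1/b)
A(t) = t^(-½) (A(t) = √t/t = t^(-½))
(2347 - 2028) + A(29) = (2347 - 2028) + 29^(-½) = 319 + √29/29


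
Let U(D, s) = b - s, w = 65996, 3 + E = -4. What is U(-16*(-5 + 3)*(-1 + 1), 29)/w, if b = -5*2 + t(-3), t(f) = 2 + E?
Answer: -11/16499 ≈ -0.00066671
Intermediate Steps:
E = -7 (E = -3 - 4 = -7)
t(f) = -5 (t(f) = 2 - 7 = -5)
b = -15 (b = -5*2 - 5 = -10 - 5 = -15)
U(D, s) = -15 - s
U(-16*(-5 + 3)*(-1 + 1), 29)/w = (-15 - 1*29)/65996 = (-15 - 29)*(1/65996) = -44*1/65996 = -11/16499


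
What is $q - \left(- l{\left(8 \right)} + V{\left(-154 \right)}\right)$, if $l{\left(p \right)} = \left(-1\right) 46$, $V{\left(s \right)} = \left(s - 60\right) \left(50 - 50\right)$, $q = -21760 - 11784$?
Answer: $-33590$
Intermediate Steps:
$q = -33544$ ($q = -21760 - 11784 = -33544$)
$V{\left(s \right)} = 0$ ($V{\left(s \right)} = \left(-60 + s\right) 0 = 0$)
$l{\left(p \right)} = -46$
$q - \left(- l{\left(8 \right)} + V{\left(-154 \right)}\right) = -33544 - 46 = -33590$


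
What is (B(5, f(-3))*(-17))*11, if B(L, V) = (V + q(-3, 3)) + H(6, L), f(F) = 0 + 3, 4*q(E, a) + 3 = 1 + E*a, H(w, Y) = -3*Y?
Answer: 11033/4 ≈ 2758.3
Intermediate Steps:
q(E, a) = -½ + E*a/4 (q(E, a) = -¾ + (1 + E*a)/4 = -¾ + (¼ + E*a/4) = -½ + E*a/4)
f(F) = 3
B(L, V) = -11/4 + V - 3*L (B(L, V) = (V + (-½ + (¼)*(-3)*3)) - 3*L = (V + (-½ - 9/4)) - 3*L = (V - 11/4) - 3*L = (-11/4 + V) - 3*L = -11/4 + V - 3*L)
(B(5, f(-3))*(-17))*11 = ((-11/4 + 3 - 3*5)*(-17))*11 = ((-11/4 + 3 - 15)*(-17))*11 = -59/4*(-17)*11 = (1003/4)*11 = 11033/4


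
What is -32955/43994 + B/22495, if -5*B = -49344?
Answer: -1535773689/4948225150 ≈ -0.31037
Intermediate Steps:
B = 49344/5 (B = -⅕*(-49344) = 49344/5 ≈ 9868.8)
-32955/43994 + B/22495 = -32955/43994 + (49344/5)/22495 = -32955*1/43994 + (49344/5)*(1/22495) = -32955/43994 + 49344/112475 = -1535773689/4948225150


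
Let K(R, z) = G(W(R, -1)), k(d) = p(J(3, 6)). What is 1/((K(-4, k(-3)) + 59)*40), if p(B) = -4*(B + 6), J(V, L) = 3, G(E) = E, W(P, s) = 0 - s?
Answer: 1/2400 ≈ 0.00041667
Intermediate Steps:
W(P, s) = -s
p(B) = -24 - 4*B (p(B) = -4*(6 + B) = -24 - 4*B)
k(d) = -36 (k(d) = -24 - 4*3 = -24 - 12 = -36)
K(R, z) = 1 (K(R, z) = -1*(-1) = 1)
1/((K(-4, k(-3)) + 59)*40) = 1/((1 + 59)*40) = 1/(60*40) = 1/2400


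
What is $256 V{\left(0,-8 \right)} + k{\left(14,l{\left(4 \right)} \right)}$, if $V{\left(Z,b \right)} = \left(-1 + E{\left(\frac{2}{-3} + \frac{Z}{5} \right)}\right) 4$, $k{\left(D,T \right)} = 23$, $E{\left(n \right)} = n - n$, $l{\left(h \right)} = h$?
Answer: $-1001$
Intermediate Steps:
$E{\left(n \right)} = 0$
$V{\left(Z,b \right)} = -4$ ($V{\left(Z,b \right)} = \left(-1 + 0\right) 4 = \left(-1\right) 4 = -4$)
$256 V{\left(0,-8 \right)} + k{\left(14,l{\left(4 \right)} \right)} = 256 \left(-4\right) + 23 = -1024 + 23 = -1001$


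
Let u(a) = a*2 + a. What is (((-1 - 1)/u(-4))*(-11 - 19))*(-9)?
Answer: 45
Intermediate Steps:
u(a) = 3*a (u(a) = 2*a + a = 3*a)
(((-1 - 1)/u(-4))*(-11 - 19))*(-9) = (((-1 - 1)/((3*(-4))))*(-11 - 19))*(-9) = ((-2/(-12))*(-30))*(-9) = (-1/12*(-2)*(-30))*(-9) = ((⅙)*(-30))*(-9) = -5*(-9) = 45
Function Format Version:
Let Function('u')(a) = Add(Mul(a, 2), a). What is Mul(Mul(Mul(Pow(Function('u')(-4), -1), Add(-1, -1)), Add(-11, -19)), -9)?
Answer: 45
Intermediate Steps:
Function('u')(a) = Mul(3, a) (Function('u')(a) = Add(Mul(2, a), a) = Mul(3, a))
Mul(Mul(Mul(Pow(Function('u')(-4), -1), Add(-1, -1)), Add(-11, -19)), -9) = Mul(Mul(Mul(Pow(Mul(3, -4), -1), Add(-1, -1)), Add(-11, -19)), -9) = Mul(Mul(Mul(Pow(-12, -1), -2), -30), -9) = Mul(Mul(Mul(Rational(-1, 12), -2), -30), -9) = Mul(Mul(Rational(1, 6), -30), -9) = Mul(-5, -9) = 45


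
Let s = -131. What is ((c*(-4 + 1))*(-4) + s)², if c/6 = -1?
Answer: 41209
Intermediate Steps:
c = -6 (c = 6*(-1) = -6)
((c*(-4 + 1))*(-4) + s)² = (-6*(-4 + 1)*(-4) - 131)² = (-6*(-3)*(-4) - 131)² = (18*(-4) - 131)² = (-72 - 131)² = (-203)² = 41209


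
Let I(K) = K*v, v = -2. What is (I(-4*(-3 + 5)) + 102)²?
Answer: 13924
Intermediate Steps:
I(K) = -2*K (I(K) = K*(-2) = -2*K)
(I(-4*(-3 + 5)) + 102)² = (-(-8)*(-3 + 5) + 102)² = (-(-8)*2 + 102)² = (-2*(-8) + 102)² = (16 + 102)² = 118² = 13924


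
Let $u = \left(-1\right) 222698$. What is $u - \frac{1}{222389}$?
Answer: $- \frac{49525585523}{222389} \approx -2.227 \cdot 10^{5}$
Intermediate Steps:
$u = -222698$
$u - \frac{1}{222389} = -222698 - \frac{1}{222389} = - \frac{49525585523}{222389}$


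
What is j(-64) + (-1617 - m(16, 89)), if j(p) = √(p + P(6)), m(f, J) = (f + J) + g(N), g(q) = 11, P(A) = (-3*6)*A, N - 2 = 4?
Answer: -1733 + 2*I*√43 ≈ -1733.0 + 13.115*I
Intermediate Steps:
N = 6 (N = 2 + 4 = 6)
P(A) = -18*A
m(f, J) = 11 + J + f (m(f, J) = (f + J) + 11 = (J + f) + 11 = 11 + J + f)
j(p) = √(-108 + p) (j(p) = √(p - 18*6) = √(p - 108) = √(-108 + p))
j(-64) + (-1617 - m(16, 89)) = √(-108 - 64) + (-1617 - (11 + 89 + 16)) = √(-172) + (-1617 - 1*116) = 2*I*√43 + (-1617 - 116) = 2*I*√43 - 1733 = -1733 + 2*I*√43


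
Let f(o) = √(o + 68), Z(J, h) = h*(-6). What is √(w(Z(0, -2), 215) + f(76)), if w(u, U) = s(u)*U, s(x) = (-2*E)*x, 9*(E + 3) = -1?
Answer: 2*√36147/3 ≈ 126.75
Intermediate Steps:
Z(J, h) = -6*h
E = -28/9 (E = -3 + (⅑)*(-1) = -3 - ⅑ = -28/9 ≈ -3.1111)
s(x) = 56*x/9 (s(x) = (-2*(-28/9))*x = 56*x/9)
f(o) = √(68 + o)
w(u, U) = 56*U*u/9 (w(u, U) = (56*u/9)*U = 56*U*u/9)
√(w(Z(0, -2), 215) + f(76)) = √((56/9)*215*(-6*(-2)) + √(68 + 76)) = √((56/9)*215*12 + √144) = √(48160/3 + 12) = √(48196/3) = 2*√36147/3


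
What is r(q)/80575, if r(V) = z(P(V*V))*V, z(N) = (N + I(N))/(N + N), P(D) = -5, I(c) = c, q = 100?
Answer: 4/3223 ≈ 0.0012411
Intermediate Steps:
z(N) = 1 (z(N) = (N + N)/(N + N) = (2*N)/((2*N)) = (2*N)*(1/(2*N)) = 1)
r(V) = V (r(V) = 1*V = V)
r(q)/80575 = 100/80575 = 100*(1/80575) = 4/3223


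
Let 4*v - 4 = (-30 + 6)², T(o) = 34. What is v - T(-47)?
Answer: 111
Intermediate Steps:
v = 145 (v = 1 + (-30 + 6)²/4 = 1 + (¼)*(-24)² = 1 + (¼)*576 = 1 + 144 = 145)
v - T(-47) = 145 - 1*34 = 145 - 34 = 111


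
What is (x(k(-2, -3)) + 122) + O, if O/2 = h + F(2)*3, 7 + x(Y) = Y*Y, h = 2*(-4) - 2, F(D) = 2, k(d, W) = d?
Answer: 111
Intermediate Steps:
h = -10 (h = -8 - 2 = -10)
x(Y) = -7 + Y² (x(Y) = -7 + Y*Y = -7 + Y²)
O = -8 (O = 2*(-10 + 2*3) = 2*(-10 + 6) = 2*(-4) = -8)
(x(k(-2, -3)) + 122) + O = ((-7 + (-2)²) + 122) - 8 = ((-7 + 4) + 122) - 8 = (-3 + 122) - 8 = 119 - 8 = 111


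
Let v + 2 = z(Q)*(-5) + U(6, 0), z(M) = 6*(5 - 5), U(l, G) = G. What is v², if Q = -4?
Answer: 4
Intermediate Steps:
z(M) = 0 (z(M) = 6*0 = 0)
v = -2 (v = -2 + (0*(-5) + 0) = -2 + (0 + 0) = -2 + 0 = -2)
v² = (-2)² = 4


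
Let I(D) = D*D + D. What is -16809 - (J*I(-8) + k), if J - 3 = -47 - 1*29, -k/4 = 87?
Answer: -12373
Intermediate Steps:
k = -348 (k = -4*87 = -348)
J = -73 (J = 3 + (-47 - 1*29) = 3 + (-47 - 29) = 3 - 76 = -73)
I(D) = D + D² (I(D) = D² + D = D + D²)
-16809 - (J*I(-8) + k) = -16809 - (-(-584)*(1 - 8) - 348) = -16809 - (-(-584)*(-7) - 348) = -16809 - (-73*56 - 348) = -16809 - (-4088 - 348) = -16809 - 1*(-4436) = -16809 + 4436 = -12373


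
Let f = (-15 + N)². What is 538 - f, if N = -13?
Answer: -246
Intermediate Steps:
f = 784 (f = (-15 - 13)² = (-28)² = 784)
538 - f = 538 - 1*784 = 538 - 784 = -246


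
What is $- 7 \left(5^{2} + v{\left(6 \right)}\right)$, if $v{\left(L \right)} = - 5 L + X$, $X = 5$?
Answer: $0$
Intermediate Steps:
$v{\left(L \right)} = 5 - 5 L$ ($v{\left(L \right)} = - 5 L + 5 = 5 - 5 L$)
$- 7 \left(5^{2} + v{\left(6 \right)}\right) = - 7 \left(5^{2} + \left(5 - 30\right)\right) = - 7 \left(25 + \left(5 - 30\right)\right) = - 7 \left(25 - 25\right) = \left(-7\right) 0 = 0$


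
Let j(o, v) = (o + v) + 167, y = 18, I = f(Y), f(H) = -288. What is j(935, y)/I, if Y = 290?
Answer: -35/9 ≈ -3.8889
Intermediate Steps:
I = -288
j(o, v) = 167 + o + v
j(935, y)/I = (167 + 935 + 18)/(-288) = 1120*(-1/288) = -35/9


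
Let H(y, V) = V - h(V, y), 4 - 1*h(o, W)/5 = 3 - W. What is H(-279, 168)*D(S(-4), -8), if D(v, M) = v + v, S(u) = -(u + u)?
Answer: 24928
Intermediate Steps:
S(u) = -2*u
h(o, W) = 5 + 5*W (h(o, W) = 20 - 5*(3 - W) = 20 + (-15 + 5*W) = 5 + 5*W)
D(v, M) = 2*v
H(y, V) = -5 + V - 5*y (H(y, V) = V - (5 + 5*y) = V + (-5 - 5*y) = -5 + V - 5*y)
H(-279, 168)*D(S(-4), -8) = (-5 + 168 - 5*(-279))*(2*(-2*(-4))) = (-5 + 168 + 1395)*(2*8) = 1558*16 = 24928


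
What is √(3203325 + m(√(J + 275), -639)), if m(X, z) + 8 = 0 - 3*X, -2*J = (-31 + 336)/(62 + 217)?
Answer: √(12313550548 - 62*√9494990)/62 ≈ 1789.8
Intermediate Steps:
J = -305/558 (J = -(-31 + 336)/(2*(62 + 217)) = -305/(2*279) = -½*305/279 = -305/558 ≈ -0.54659)
m(X, z) = -8 - 3*X (m(X, z) = -8 + (0 - 3*X) = -8 - 3*X)
√(3203325 + m(√(J + 275), -639)) = √(3203325 + (-8 - 3*√(-305/558 + 275))) = √(3203325 + (-8 - √9494990/62)) = √(3203317 - √9494990/62)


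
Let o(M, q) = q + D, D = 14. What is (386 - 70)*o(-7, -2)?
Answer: 3792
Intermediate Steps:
o(M, q) = 14 + q (o(M, q) = q + 14 = 14 + q)
(386 - 70)*o(-7, -2) = (386 - 70)*(14 - 2) = 316*12 = 3792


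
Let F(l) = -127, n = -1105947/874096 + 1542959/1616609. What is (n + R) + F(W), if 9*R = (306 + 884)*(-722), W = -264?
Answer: -1215701830787022803/12717643144176 ≈ -95592.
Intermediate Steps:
n = -439189583659/1413071460464 (n = -1105947*1/874096 + 1542959*(1/1616609) = -1105947/874096 + 1542959/1616609 = -439189583659/1413071460464 ≈ -0.31080)
R = -859180/9 (R = ((306 + 884)*(-722))/9 = (1190*(-722))/9 = (1/9)*(-859180) = -859180/9 ≈ -95465.)
(n + R) + F(W) = (-439189583659/1413071460464 - 859180/9) - 127 = -1214086690107712451/12717643144176 - 127 = -1215701830787022803/12717643144176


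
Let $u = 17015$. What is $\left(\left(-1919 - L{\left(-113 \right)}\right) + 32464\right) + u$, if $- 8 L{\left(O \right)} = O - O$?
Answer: $47560$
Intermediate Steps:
$L{\left(O \right)} = 0$ ($L{\left(O \right)} = - \frac{O - O}{8} = \left(- \frac{1}{8}\right) 0 = 0$)
$\left(\left(-1919 - L{\left(-113 \right)}\right) + 32464\right) + u = \left(\left(-1919 - 0\right) + 32464\right) + 17015 = \left(\left(-1919 + 0\right) + 32464\right) + 17015 = \left(-1919 + 32464\right) + 17015 = 30545 + 17015 = 47560$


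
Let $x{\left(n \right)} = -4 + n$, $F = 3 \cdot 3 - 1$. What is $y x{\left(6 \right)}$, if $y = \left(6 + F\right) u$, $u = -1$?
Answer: $-28$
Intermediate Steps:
$F = 8$ ($F = 9 - 1 = 8$)
$y = -14$ ($y = \left(6 + 8\right) \left(-1\right) = 14 \left(-1\right) = -14$)
$y x{\left(6 \right)} = - 14 \left(-4 + 6\right) = \left(-14\right) 2 = -28$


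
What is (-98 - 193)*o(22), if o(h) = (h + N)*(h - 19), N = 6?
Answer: -24444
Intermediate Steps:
o(h) = (-19 + h)*(6 + h) (o(h) = (h + 6)*(h - 19) = (6 + h)*(-19 + h) = (-19 + h)*(6 + h))
(-98 - 193)*o(22) = (-98 - 193)*(-114 + 22**2 - 13*22) = -291*(-114 + 484 - 286) = -291*84 = -24444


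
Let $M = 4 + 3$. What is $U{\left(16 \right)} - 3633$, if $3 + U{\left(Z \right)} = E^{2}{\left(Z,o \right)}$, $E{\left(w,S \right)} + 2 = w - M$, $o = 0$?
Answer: $-3587$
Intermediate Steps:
$M = 7$
$E{\left(w,S \right)} = -9 + w$ ($E{\left(w,S \right)} = -2 + \left(w - 7\right) = -2 + \left(-7 + w\right) = -9 + w$)
$U{\left(Z \right)} = -3 + \left(-9 + Z\right)^{2}$
$U{\left(16 \right)} - 3633 = \left(-3 + \left(-9 + 16\right)^{2}\right) - 3633 = \left(-3 + 7^{2}\right) - 3633 = \left(-3 + 49\right) - 3633 = 46 - 3633 = -3587$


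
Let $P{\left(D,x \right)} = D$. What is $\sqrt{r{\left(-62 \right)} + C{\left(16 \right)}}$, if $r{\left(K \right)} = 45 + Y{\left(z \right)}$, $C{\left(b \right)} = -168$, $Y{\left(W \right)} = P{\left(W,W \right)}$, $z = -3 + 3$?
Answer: $i \sqrt{123} \approx 11.091 i$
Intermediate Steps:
$z = 0$
$Y{\left(W \right)} = W$
$r{\left(K \right)} = 45$ ($r{\left(K \right)} = 45 + 0 = 45$)
$\sqrt{r{\left(-62 \right)} + C{\left(16 \right)}} = \sqrt{45 - 168} = \sqrt{-123} = i \sqrt{123}$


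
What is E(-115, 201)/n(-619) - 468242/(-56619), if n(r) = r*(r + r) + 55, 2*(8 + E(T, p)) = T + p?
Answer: 39872431211/4821277707 ≈ 8.2701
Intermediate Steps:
E(T, p) = -8 + T/2 + p/2 (E(T, p) = -8 + (T + p)/2 = -8 + (T/2 + p/2) = -8 + T/2 + p/2)
n(r) = 55 + 2*r**2 (n(r) = r*(2*r) + 55 = 2*r**2 + 55 = 55 + 2*r**2)
E(-115, 201)/n(-619) - 468242/(-56619) = (-8 + (1/2)*(-115) + (1/2)*201)/(55 + 2*(-619)**2) - 468242/(-56619) = (-8 - 115/2 + 201/2)/(55 + 2*383161) - 468242*(-1/56619) = 35/(55 + 766322) + 468242/56619 = 35/766377 + 468242/56619 = 39872431211/4821277707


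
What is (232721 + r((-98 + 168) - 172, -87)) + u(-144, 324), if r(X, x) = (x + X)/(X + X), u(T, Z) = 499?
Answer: 15859023/68 ≈ 2.3322e+5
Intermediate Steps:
r(X, x) = (X + x)/(2*X) (r(X, x) = (X + x)/((2*X)) = (X + x)*(1/(2*X)) = (X + x)/(2*X))
(232721 + r((-98 + 168) - 172, -87)) + u(-144, 324) = (232721 + (((-98 + 168) - 172) - 87)/(2*((-98 + 168) - 172))) + 499 = (232721 + ((70 - 172) - 87)/(2*(70 - 172))) + 499 = (232721 + (½)*(-102 - 87)/(-102)) + 499 = (232721 + (½)*(-1/102)*(-189)) + 499 = (232721 + 63/68) + 499 = 15825091/68 + 499 = 15859023/68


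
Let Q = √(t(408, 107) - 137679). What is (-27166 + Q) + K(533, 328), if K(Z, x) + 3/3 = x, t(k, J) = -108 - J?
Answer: -26839 + I*√137894 ≈ -26839.0 + 371.34*I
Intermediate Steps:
K(Z, x) = -1 + x
Q = I*√137894 (Q = √((-108 - 1*107) - 137679) = √((-108 - 107) - 137679) = √(-215 - 137679) = √(-137894) = I*√137894 ≈ 371.34*I)
(-27166 + Q) + K(533, 328) = (-27166 + I*√137894) + (-1 + 328) = (-27166 + I*√137894) + 327 = -26839 + I*√137894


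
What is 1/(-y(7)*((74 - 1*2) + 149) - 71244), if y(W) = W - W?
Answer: -1/71244 ≈ -1.4036e-5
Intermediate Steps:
y(W) = 0
1/(-y(7)*((74 - 1*2) + 149) - 71244) = 1/(-0*((74 - 1*2) + 149) - 71244) = 1/(-0*((74 - 2) + 149) - 71244) = 1/(-0*(72 + 149) - 71244) = 1/(-0*221 - 71244) = 1/(-1*0 - 71244) = 1/(0 - 71244) = 1/(-71244) = -1/71244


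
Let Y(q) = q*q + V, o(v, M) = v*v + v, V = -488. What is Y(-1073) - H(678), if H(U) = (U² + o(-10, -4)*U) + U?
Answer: 629459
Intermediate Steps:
o(v, M) = v + v² (o(v, M) = v² + v = v + v²)
H(U) = U² + 91*U (H(U) = (U² + (-10*(1 - 10))*U) + U = (U² + (-10*(-9))*U) + U = (U² + 90*U) + U = U² + 91*U)
Y(q) = -488 + q² (Y(q) = q*q - 488 = q² - 488 = -488 + q²)
Y(-1073) - H(678) = (-488 + (-1073)²) - 678*(91 + 678) = (-488 + 1151329) - 678*769 = 1150841 - 1*521382 = 1150841 - 521382 = 629459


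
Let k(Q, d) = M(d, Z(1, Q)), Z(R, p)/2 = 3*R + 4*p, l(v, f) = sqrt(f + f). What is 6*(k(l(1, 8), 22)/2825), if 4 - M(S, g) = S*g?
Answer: -4992/2825 ≈ -1.7671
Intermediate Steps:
l(v, f) = sqrt(2)*sqrt(f) (l(v, f) = sqrt(2*f) = sqrt(2)*sqrt(f))
Z(R, p) = 6*R + 8*p (Z(R, p) = 2*(3*R + 4*p) = 6*R + 8*p)
M(S, g) = 4 - S*g
k(Q, d) = 4 - d*(6 + 8*Q) (k(Q, d) = 4 - d*(6*1 + 8*Q) = 4 - d*(6 + 8*Q))
6*(k(l(1, 8), 22)/2825) = 6*((4 - 2*22*(3 + 4*(sqrt(2)*sqrt(8))))/2825) = 6*((4 - 2*22*(3 + 4*(sqrt(2)*(2*sqrt(2)))))*(1/2825)) = 6*((4 - 2*22*(3 + 4*4))*(1/2825)) = 6*((4 - 2*22*(3 + 16))*(1/2825)) = 6*((4 - 2*22*19)*(1/2825)) = 6*((4 - 836)*(1/2825)) = 6*(-832*1/2825) = 6*(-832/2825) = -4992/2825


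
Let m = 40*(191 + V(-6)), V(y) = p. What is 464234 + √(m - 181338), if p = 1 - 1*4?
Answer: 464234 + I*√173818 ≈ 4.6423e+5 + 416.92*I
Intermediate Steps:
p = -3 (p = 1 - 4 = -3)
V(y) = -3
m = 7520 (m = 40*(191 - 3) = 40*188 = 7520)
464234 + √(m - 181338) = 464234 + √(7520 - 181338) = 464234 + √(-173818) = 464234 + I*√173818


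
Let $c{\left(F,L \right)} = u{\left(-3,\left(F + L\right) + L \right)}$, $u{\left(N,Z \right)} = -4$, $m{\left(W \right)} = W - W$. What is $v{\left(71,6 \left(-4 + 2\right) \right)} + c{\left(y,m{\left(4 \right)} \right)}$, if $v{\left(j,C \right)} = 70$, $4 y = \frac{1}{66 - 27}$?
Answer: $66$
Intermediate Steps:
$m{\left(W \right)} = 0$
$y = \frac{1}{156}$ ($y = \frac{1}{4 \left(66 - 27\right)} = \frac{1}{4 \cdot 39} = \frac{1}{4} \cdot \frac{1}{39} = \frac{1}{156} \approx 0.0064103$)
$c{\left(F,L \right)} = -4$
$v{\left(71,6 \left(-4 + 2\right) \right)} + c{\left(y,m{\left(4 \right)} \right)} = 70 - 4 = 66$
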